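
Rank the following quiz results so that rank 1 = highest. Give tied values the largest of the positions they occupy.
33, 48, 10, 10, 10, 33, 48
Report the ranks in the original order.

Sorted (descending): 48, 48, 33, 33, 10, 10, 10
The 2 values of 48 occupy positions 1–2 → each gets rank 2.
The 2 values of 33 occupy positions 3–4 → each gets rank 4.
The 3 values of 10 occupy positions 5–7 → each gets rank 7.

4, 2, 7, 7, 7, 4, 2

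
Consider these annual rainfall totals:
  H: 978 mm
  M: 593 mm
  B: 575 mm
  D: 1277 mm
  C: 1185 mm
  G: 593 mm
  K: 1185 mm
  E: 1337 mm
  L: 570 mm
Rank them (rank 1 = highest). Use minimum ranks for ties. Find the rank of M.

Sorted (descending): 1337, 1277, 1185, 1185, 978, 593, 593, 575, 570
The 2 values of 1185 occupy positions 3–4 → each gets rank 3.
The 2 values of 593 occupy positions 6–7 → each gets rank 6.
M has value 593 mm → rank 6.

6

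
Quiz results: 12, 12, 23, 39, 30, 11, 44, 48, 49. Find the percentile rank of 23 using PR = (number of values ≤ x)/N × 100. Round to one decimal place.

44.4

N = 9.
Strictly below 23: 3. Equal to 23: 1.
PR = 4/9 × 100 = 44.4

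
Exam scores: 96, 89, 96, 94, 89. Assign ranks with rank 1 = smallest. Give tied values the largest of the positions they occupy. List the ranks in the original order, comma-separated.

Sorted (ascending): 89, 89, 94, 96, 96
The 2 values of 89 occupy positions 1–2 → each gets rank 2.
The 2 values of 96 occupy positions 4–5 → each gets rank 5.

5, 2, 5, 3, 2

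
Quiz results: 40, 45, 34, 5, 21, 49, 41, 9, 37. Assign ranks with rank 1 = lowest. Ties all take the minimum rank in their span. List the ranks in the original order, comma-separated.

Sorted (ascending): 5, 9, 21, 34, 37, 40, 41, 45, 49
No ties — each value takes its position as its rank.

6, 8, 4, 1, 3, 9, 7, 2, 5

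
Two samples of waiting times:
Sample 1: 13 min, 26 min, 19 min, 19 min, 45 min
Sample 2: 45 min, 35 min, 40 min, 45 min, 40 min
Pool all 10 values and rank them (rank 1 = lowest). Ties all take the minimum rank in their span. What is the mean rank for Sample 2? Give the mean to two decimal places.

Sorted (ascending): 13, 19, 19, 26, 35, 40, 40, 45, 45, 45
The 2 values of 19 occupy positions 2–3 → each gets rank 2.
The 2 values of 40 occupy positions 6–7 → each gets rank 6.
The 3 values of 45 occupy positions 8–10 → each gets rank 8.
Sample 2 values → pooled ranks: 45→8, 35→5, 40→6, 45→8, 40→6
Mean rank = (8 + 5 + 6 + 8 + 6) / 5 = 6.60

6.60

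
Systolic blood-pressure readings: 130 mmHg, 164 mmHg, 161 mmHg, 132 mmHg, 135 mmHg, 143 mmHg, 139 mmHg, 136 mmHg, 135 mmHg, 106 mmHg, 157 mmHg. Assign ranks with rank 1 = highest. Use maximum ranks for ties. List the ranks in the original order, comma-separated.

Sorted (descending): 164, 161, 157, 143, 139, 136, 135, 135, 132, 130, 106
The 2 values of 135 occupy positions 7–8 → each gets rank 8.

10, 1, 2, 9, 8, 4, 5, 6, 8, 11, 3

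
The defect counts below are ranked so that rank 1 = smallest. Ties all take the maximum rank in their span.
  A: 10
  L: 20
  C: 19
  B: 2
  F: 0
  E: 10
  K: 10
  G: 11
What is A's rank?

Sorted (ascending): 0, 2, 10, 10, 10, 11, 19, 20
The 3 values of 10 occupy positions 3–5 → each gets rank 5.
A has value 10 → rank 5.

5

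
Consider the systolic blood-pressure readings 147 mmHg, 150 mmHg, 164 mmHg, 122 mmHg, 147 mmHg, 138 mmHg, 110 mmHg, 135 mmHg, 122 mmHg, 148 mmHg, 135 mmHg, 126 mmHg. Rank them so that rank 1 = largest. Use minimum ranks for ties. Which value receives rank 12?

Sorted (descending): 164, 150, 148, 147, 147, 138, 135, 135, 126, 122, 122, 110
The 2 values of 147 occupy positions 4–5 → each gets rank 4.
The 2 values of 135 occupy positions 7–8 → each gets rank 7.
The 2 values of 122 occupy positions 10–11 → each gets rank 10.
Rank 12 → value 110.

110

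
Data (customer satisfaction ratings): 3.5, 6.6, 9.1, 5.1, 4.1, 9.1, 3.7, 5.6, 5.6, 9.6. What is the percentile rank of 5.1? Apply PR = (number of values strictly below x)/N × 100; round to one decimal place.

N = 10.
Strictly below 5.1: 3. Equal to 5.1: 1.
PR = 3/10 × 100 = 30.0

30.0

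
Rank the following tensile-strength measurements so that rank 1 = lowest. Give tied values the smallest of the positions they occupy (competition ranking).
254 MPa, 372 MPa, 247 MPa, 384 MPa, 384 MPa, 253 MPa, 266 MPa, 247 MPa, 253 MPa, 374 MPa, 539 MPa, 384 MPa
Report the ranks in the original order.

Sorted (ascending): 247, 247, 253, 253, 254, 266, 372, 374, 384, 384, 384, 539
The 2 values of 247 occupy positions 1–2 → each gets rank 1.
The 2 values of 253 occupy positions 3–4 → each gets rank 3.
The 3 values of 384 occupy positions 9–11 → each gets rank 9.

5, 7, 1, 9, 9, 3, 6, 1, 3, 8, 12, 9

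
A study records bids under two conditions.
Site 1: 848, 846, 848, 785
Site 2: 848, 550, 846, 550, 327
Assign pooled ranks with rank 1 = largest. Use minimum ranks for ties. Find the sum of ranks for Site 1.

Sorted (descending): 848, 848, 848, 846, 846, 785, 550, 550, 327
The 3 values of 848 occupy positions 1–3 → each gets rank 1.
The 2 values of 846 occupy positions 4–5 → each gets rank 4.
The 2 values of 550 occupy positions 7–8 → each gets rank 7.
Site 1 values → pooled ranks: 848→1, 846→4, 848→1, 785→6
Rank sum = 1 + 4 + 1 + 6 = 12

12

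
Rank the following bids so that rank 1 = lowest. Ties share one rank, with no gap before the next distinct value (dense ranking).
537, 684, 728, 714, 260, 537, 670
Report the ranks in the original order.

2, 4, 6, 5, 1, 2, 3

Sorted (ascending): 260, 537, 537, 670, 684, 714, 728
The 2 values of 537 share dense rank 2.
Remaining distinct values take the next consecutive integers.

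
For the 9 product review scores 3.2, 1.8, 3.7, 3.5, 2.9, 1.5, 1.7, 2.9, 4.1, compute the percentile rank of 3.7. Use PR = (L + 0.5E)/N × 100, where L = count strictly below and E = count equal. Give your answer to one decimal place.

83.3

N = 9.
Strictly below 3.7: 7. Equal to 3.7: 1.
PR = (7 + 0.5·1)/9 × 100 = 83.3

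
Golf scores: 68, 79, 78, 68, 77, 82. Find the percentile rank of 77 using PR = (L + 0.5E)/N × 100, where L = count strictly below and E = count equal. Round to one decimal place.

N = 6.
Strictly below 77: 2. Equal to 77: 1.
PR = (2 + 0.5·1)/6 × 100 = 41.7

41.7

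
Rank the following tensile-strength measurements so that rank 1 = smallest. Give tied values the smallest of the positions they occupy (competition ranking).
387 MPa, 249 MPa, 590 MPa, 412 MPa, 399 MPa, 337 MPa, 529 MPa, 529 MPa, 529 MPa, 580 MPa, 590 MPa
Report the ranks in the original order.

3, 1, 10, 5, 4, 2, 6, 6, 6, 9, 10

Sorted (ascending): 249, 337, 387, 399, 412, 529, 529, 529, 580, 590, 590
The 3 values of 529 occupy positions 6–8 → each gets rank 6.
The 2 values of 590 occupy positions 10–11 → each gets rank 10.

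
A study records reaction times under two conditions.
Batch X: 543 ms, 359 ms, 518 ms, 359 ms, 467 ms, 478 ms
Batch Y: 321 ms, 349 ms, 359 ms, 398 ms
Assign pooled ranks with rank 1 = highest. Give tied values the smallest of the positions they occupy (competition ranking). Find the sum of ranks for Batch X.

Sorted (descending): 543, 518, 478, 467, 398, 359, 359, 359, 349, 321
The 3 values of 359 occupy positions 6–8 → each gets rank 6.
Batch X values → pooled ranks: 543→1, 359→6, 518→2, 359→6, 467→4, 478→3
Rank sum = 1 + 6 + 2 + 6 + 4 + 3 = 22

22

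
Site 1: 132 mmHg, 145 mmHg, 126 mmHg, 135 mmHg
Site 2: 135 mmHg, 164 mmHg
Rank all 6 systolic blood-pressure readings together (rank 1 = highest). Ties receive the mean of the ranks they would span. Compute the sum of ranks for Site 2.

Sorted (descending): 164, 145, 135, 135, 132, 126
The 2 values of 135 occupy positions 3–4 → average rank (3+4)/2 = 3.5.
Site 2 values → pooled ranks: 135→3.5, 164→1
Rank sum = 3.5 + 1 = 4.5

4.5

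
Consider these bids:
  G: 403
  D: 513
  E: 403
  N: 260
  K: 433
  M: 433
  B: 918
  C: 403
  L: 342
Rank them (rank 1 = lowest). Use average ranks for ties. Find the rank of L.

Sorted (ascending): 260, 342, 403, 403, 403, 433, 433, 513, 918
The 3 values of 403 occupy positions 3–5 → average rank 4.
The 2 values of 433 occupy positions 6–7 → average rank (6+7)/2 = 6.5.
L has value 342 → rank 2.

2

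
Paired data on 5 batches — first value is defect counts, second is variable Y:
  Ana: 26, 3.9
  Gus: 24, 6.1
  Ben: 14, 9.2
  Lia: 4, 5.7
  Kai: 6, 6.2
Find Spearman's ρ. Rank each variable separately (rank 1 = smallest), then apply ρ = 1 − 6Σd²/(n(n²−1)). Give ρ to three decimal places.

-0.300

Ranks of variable 1: 5, 4, 3, 1, 2
Ranks of variable 2: 1, 3, 5, 2, 4
d = r₁ − r₂: 4, 1, -2, -1, -2
d²: 16, 1, 4, 1, 4; Σd² = 26
ρ = 1 − 6·26/(5·24) = 1 − 156/120 = -0.300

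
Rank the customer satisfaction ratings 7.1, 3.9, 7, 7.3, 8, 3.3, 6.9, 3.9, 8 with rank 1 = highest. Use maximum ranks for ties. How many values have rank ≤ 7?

Sorted (descending): 8, 8, 7.3, 7.1, 7, 6.9, 3.9, 3.9, 3.3
The 2 values of 8 occupy positions 1–2 → each gets rank 2.
The 2 values of 3.9 occupy positions 7–8 → each gets rank 8.
Ranks ≤ 7: {2, 2, 3, 4, 5, 6} → 6 values.

6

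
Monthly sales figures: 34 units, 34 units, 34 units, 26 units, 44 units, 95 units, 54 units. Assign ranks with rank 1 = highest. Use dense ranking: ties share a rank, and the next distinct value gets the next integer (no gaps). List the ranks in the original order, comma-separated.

Sorted (descending): 95, 54, 44, 34, 34, 34, 26
The 3 values of 34 share dense rank 4.
Remaining distinct values take the next consecutive integers.

4, 4, 4, 5, 3, 1, 2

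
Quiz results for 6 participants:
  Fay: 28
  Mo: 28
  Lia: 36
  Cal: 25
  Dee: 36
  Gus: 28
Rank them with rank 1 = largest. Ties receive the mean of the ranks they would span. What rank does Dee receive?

1.5

Sorted (descending): 36, 36, 28, 28, 28, 25
The 2 values of 36 occupy positions 1–2 → average rank (1+2)/2 = 1.5.
The 3 values of 28 occupy positions 3–5 → average rank 4.
Dee has value 36 → rank 1.5.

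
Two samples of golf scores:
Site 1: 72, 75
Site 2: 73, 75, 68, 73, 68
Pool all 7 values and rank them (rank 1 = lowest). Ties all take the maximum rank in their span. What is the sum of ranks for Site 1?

Sorted (ascending): 68, 68, 72, 73, 73, 75, 75
The 2 values of 68 occupy positions 1–2 → each gets rank 2.
The 2 values of 73 occupy positions 4–5 → each gets rank 5.
The 2 values of 75 occupy positions 6–7 → each gets rank 7.
Site 1 values → pooled ranks: 72→3, 75→7
Rank sum = 3 + 7 = 10

10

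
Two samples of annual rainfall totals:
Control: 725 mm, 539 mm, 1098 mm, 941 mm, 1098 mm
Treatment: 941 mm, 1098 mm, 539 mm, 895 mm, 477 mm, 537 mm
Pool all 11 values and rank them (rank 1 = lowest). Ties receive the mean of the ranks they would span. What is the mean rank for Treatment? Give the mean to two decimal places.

Sorted (ascending): 477, 537, 539, 539, 725, 895, 941, 941, 1098, 1098, 1098
The 2 values of 539 occupy positions 3–4 → average rank (3+4)/2 = 3.5.
The 2 values of 941 occupy positions 7–8 → average rank (7+8)/2 = 7.5.
The 3 values of 1098 occupy positions 9–11 → average rank 10.
Treatment values → pooled ranks: 941→7.5, 1098→10, 539→3.5, 895→6, 477→1, 537→2
Mean rank = (7.5 + 10 + 3.5 + 6 + 1 + 2) / 6 = 5.00

5.00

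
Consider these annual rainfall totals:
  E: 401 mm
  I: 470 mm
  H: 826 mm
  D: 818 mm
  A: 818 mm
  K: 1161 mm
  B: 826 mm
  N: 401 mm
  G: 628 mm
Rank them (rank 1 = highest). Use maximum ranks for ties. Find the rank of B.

3

Sorted (descending): 1161, 826, 826, 818, 818, 628, 470, 401, 401
The 2 values of 826 occupy positions 2–3 → each gets rank 3.
The 2 values of 818 occupy positions 4–5 → each gets rank 5.
The 2 values of 401 occupy positions 8–9 → each gets rank 9.
B has value 826 mm → rank 3.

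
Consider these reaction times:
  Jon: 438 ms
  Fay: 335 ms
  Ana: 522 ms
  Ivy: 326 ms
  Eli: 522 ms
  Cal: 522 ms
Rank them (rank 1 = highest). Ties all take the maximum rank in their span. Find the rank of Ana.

3

Sorted (descending): 522, 522, 522, 438, 335, 326
The 3 values of 522 occupy positions 1–3 → each gets rank 3.
Ana has value 522 ms → rank 3.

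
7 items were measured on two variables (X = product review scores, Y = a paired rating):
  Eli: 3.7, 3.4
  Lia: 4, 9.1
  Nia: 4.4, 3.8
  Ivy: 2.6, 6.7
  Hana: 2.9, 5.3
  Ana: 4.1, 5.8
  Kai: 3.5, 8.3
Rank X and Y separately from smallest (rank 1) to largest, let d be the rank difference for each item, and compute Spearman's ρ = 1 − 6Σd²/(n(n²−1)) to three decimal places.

Ranks of variable 1: 4, 5, 7, 1, 2, 6, 3
Ranks of variable 2: 1, 7, 2, 5, 3, 4, 6
d = r₁ − r₂: 3, -2, 5, -4, -1, 2, -3
d²: 9, 4, 25, 16, 1, 4, 9; Σd² = 68
ρ = 1 − 6·68/(7·48) = 1 − 408/336 = -0.214

-0.214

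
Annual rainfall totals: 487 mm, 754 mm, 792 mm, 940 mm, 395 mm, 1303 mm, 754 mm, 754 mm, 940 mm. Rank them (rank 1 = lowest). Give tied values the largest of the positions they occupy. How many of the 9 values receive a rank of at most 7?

6

Sorted (ascending): 395, 487, 754, 754, 754, 792, 940, 940, 1303
The 3 values of 754 occupy positions 3–5 → each gets rank 5.
The 2 values of 940 occupy positions 7–8 → each gets rank 8.
Ranks ≤ 7: {1, 2, 5, 5, 5, 6} → 6 values.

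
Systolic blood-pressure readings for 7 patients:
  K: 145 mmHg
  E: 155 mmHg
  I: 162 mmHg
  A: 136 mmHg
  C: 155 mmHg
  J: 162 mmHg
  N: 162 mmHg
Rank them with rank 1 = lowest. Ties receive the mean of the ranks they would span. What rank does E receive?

Sorted (ascending): 136, 145, 155, 155, 162, 162, 162
The 2 values of 155 occupy positions 3–4 → average rank (3+4)/2 = 3.5.
The 3 values of 162 occupy positions 5–7 → average rank 6.
E has value 155 mmHg → rank 3.5.

3.5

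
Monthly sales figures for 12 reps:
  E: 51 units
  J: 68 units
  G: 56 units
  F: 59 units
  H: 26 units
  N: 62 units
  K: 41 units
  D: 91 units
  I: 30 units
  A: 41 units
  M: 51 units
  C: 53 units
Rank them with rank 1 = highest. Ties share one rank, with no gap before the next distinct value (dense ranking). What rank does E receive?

7

Sorted (descending): 91, 68, 62, 59, 56, 53, 51, 51, 41, 41, 30, 26
The 2 values of 51 share dense rank 7.
The 2 values of 41 share dense rank 8.
Remaining distinct values take the next consecutive integers.
E has value 51 units → rank 7.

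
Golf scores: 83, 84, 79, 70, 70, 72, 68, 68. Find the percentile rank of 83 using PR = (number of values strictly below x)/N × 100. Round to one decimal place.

75.0

N = 8.
Strictly below 83: 6. Equal to 83: 1.
PR = 6/8 × 100 = 75.0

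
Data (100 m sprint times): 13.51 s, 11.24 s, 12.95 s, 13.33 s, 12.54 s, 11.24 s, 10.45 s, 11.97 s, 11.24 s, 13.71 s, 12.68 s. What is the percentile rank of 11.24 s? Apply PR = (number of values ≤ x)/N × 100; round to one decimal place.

36.4

N = 11.
Strictly below 11.24: 1. Equal to 11.24: 3.
PR = 4/11 × 100 = 36.4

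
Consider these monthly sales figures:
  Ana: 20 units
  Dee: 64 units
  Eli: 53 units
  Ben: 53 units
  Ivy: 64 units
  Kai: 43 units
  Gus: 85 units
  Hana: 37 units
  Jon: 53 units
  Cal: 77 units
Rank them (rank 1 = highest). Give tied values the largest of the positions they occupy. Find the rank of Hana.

Sorted (descending): 85, 77, 64, 64, 53, 53, 53, 43, 37, 20
The 2 values of 64 occupy positions 3–4 → each gets rank 4.
The 3 values of 53 occupy positions 5–7 → each gets rank 7.
Hana has value 37 units → rank 9.

9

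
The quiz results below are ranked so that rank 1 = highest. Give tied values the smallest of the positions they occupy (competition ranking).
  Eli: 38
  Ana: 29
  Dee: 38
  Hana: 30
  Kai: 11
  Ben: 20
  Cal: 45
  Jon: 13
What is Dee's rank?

Sorted (descending): 45, 38, 38, 30, 29, 20, 13, 11
The 2 values of 38 occupy positions 2–3 → each gets rank 2.
Dee has value 38 → rank 2.

2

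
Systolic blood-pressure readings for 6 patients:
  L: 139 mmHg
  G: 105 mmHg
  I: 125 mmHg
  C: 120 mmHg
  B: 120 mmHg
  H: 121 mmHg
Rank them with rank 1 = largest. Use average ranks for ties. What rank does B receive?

4.5

Sorted (descending): 139, 125, 121, 120, 120, 105
The 2 values of 120 occupy positions 4–5 → average rank (4+5)/2 = 4.5.
B has value 120 mmHg → rank 4.5.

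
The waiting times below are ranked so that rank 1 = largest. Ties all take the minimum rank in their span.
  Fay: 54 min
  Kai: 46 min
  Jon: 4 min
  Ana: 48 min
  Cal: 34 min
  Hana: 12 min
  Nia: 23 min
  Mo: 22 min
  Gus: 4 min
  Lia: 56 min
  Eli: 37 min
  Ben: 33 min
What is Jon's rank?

Sorted (descending): 56, 54, 48, 46, 37, 34, 33, 23, 22, 12, 4, 4
The 2 values of 4 occupy positions 11–12 → each gets rank 11.
Jon has value 4 min → rank 11.

11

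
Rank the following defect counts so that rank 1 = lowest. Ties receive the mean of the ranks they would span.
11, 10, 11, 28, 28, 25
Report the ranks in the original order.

2.5, 1, 2.5, 5.5, 5.5, 4

Sorted (ascending): 10, 11, 11, 25, 28, 28
The 2 values of 11 occupy positions 2–3 → average rank (2+3)/2 = 2.5.
The 2 values of 28 occupy positions 5–6 → average rank (5+6)/2 = 5.5.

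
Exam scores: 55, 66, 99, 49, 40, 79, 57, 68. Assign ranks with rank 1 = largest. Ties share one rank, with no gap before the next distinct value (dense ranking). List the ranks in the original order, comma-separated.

6, 4, 1, 7, 8, 2, 5, 3

Sorted (descending): 99, 79, 68, 66, 57, 55, 49, 40
No ties — each value takes its position as its rank.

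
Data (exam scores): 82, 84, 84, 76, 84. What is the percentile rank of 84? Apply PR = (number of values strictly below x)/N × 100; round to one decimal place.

N = 5.
Strictly below 84: 2. Equal to 84: 3.
PR = 2/5 × 100 = 40.0

40.0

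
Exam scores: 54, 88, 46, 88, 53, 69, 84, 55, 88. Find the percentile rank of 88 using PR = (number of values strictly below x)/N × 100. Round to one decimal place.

N = 9.
Strictly below 88: 6. Equal to 88: 3.
PR = 6/9 × 100 = 66.7

66.7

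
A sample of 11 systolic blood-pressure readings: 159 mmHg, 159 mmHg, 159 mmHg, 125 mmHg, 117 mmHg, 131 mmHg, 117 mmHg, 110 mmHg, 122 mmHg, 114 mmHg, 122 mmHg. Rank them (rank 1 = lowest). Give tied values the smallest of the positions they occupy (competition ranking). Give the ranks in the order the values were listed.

Sorted (ascending): 110, 114, 117, 117, 122, 122, 125, 131, 159, 159, 159
The 2 values of 117 occupy positions 3–4 → each gets rank 3.
The 2 values of 122 occupy positions 5–6 → each gets rank 5.
The 3 values of 159 occupy positions 9–11 → each gets rank 9.

9, 9, 9, 7, 3, 8, 3, 1, 5, 2, 5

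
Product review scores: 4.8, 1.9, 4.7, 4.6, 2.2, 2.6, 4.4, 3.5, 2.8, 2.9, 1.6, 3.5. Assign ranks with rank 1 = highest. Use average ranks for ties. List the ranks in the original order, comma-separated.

1, 11, 2, 3, 10, 9, 4, 5.5, 8, 7, 12, 5.5

Sorted (descending): 4.8, 4.7, 4.6, 4.4, 3.5, 3.5, 2.9, 2.8, 2.6, 2.2, 1.9, 1.6
The 2 values of 3.5 occupy positions 5–6 → average rank (5+6)/2 = 5.5.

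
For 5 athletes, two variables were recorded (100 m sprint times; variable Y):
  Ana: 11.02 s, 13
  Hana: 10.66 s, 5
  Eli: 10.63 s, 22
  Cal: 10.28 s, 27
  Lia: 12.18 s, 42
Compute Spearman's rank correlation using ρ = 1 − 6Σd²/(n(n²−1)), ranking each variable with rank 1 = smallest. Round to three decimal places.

0.100

Ranks of variable 1: 4, 3, 2, 1, 5
Ranks of variable 2: 2, 1, 3, 4, 5
d = r₁ − r₂: 2, 2, -1, -3, 0
d²: 4, 4, 1, 9, 0; Σd² = 18
ρ = 1 − 6·18/(5·24) = 1 − 108/120 = 0.100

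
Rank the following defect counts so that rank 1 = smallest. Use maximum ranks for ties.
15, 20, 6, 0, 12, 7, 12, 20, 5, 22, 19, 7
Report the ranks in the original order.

Sorted (ascending): 0, 5, 6, 7, 7, 12, 12, 15, 19, 20, 20, 22
The 2 values of 7 occupy positions 4–5 → each gets rank 5.
The 2 values of 12 occupy positions 6–7 → each gets rank 7.
The 2 values of 20 occupy positions 10–11 → each gets rank 11.

8, 11, 3, 1, 7, 5, 7, 11, 2, 12, 9, 5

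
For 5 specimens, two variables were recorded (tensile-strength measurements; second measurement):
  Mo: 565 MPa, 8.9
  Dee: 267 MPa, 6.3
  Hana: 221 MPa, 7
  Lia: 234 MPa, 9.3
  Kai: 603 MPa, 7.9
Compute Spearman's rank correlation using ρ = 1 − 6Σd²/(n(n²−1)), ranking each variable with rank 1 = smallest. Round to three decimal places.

Ranks of variable 1: 4, 3, 1, 2, 5
Ranks of variable 2: 4, 1, 2, 5, 3
d = r₁ − r₂: 0, 2, -1, -3, 2
d²: 0, 4, 1, 9, 4; Σd² = 18
ρ = 1 − 6·18/(5·24) = 1 − 108/120 = 0.100

0.100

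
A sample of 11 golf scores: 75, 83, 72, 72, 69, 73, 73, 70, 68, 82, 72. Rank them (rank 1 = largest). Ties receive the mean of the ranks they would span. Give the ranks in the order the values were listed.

3, 1, 7, 7, 10, 4.5, 4.5, 9, 11, 2, 7

Sorted (descending): 83, 82, 75, 73, 73, 72, 72, 72, 70, 69, 68
The 2 values of 73 occupy positions 4–5 → average rank (4+5)/2 = 4.5.
The 3 values of 72 occupy positions 6–8 → average rank 7.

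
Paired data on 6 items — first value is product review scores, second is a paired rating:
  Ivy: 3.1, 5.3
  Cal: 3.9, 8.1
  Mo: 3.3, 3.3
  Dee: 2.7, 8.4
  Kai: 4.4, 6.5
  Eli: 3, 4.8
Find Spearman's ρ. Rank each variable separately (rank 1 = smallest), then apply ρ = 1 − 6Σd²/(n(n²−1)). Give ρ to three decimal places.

-0.086

Ranks of variable 1: 3, 5, 4, 1, 6, 2
Ranks of variable 2: 3, 5, 1, 6, 4, 2
d = r₁ − r₂: 0, 0, 3, -5, 2, 0
d²: 0, 0, 9, 25, 4, 0; Σd² = 38
ρ = 1 − 6·38/(6·35) = 1 − 228/210 = -0.086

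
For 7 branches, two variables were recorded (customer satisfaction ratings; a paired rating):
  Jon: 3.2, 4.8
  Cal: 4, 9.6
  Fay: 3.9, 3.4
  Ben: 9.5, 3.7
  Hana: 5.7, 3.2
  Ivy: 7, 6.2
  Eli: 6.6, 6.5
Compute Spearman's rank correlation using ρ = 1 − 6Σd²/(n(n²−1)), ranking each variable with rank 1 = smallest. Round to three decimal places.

0.071

Ranks of variable 1: 1, 3, 2, 7, 4, 6, 5
Ranks of variable 2: 4, 7, 2, 3, 1, 5, 6
d = r₁ − r₂: -3, -4, 0, 4, 3, 1, -1
d²: 9, 16, 0, 16, 9, 1, 1; Σd² = 52
ρ = 1 − 6·52/(7·48) = 1 − 312/336 = 0.071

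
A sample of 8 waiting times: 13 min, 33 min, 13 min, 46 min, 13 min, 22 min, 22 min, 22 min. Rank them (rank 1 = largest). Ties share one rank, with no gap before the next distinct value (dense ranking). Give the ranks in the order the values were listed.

4, 2, 4, 1, 4, 3, 3, 3

Sorted (descending): 46, 33, 22, 22, 22, 13, 13, 13
The 3 values of 22 share dense rank 3.
The 3 values of 13 share dense rank 4.
Remaining distinct values take the next consecutive integers.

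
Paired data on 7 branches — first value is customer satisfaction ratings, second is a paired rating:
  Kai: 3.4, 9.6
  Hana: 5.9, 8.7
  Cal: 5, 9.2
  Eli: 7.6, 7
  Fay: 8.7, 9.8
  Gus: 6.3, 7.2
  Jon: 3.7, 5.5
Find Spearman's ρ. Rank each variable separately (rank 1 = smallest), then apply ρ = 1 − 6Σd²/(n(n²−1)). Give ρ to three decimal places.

Ranks of variable 1: 1, 4, 3, 6, 7, 5, 2
Ranks of variable 2: 6, 4, 5, 2, 7, 3, 1
d = r₁ − r₂: -5, 0, -2, 4, 0, 2, 1
d²: 25, 0, 4, 16, 0, 4, 1; Σd² = 50
ρ = 1 − 6·50/(7·48) = 1 − 300/336 = 0.107

0.107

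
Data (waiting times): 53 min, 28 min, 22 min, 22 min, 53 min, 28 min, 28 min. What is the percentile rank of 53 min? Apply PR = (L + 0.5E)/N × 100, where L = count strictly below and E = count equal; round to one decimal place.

85.7

N = 7.
Strictly below 53: 5. Equal to 53: 2.
PR = (5 + 0.5·2)/7 × 100 = 85.7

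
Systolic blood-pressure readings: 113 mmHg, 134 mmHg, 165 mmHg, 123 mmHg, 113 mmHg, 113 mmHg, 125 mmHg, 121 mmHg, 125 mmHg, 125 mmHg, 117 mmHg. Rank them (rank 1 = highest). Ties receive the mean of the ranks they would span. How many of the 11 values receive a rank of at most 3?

2

Sorted (descending): 165, 134, 125, 125, 125, 123, 121, 117, 113, 113, 113
The 3 values of 125 occupy positions 3–5 → average rank 4.
The 3 values of 113 occupy positions 9–11 → average rank 10.
Ranks ≤ 3: {1, 2} → 2 values.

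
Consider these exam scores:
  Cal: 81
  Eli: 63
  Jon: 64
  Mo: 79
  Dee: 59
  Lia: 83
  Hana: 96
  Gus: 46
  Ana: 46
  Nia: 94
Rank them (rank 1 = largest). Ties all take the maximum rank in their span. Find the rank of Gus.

Sorted (descending): 96, 94, 83, 81, 79, 64, 63, 59, 46, 46
The 2 values of 46 occupy positions 9–10 → each gets rank 10.
Gus has value 46 → rank 10.

10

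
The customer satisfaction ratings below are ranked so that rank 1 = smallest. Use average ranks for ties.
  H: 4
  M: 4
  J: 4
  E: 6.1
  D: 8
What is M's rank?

Sorted (ascending): 4, 4, 4, 6.1, 8
The 3 values of 4 occupy positions 1–3 → average rank 2.
M has value 4 → rank 2.

2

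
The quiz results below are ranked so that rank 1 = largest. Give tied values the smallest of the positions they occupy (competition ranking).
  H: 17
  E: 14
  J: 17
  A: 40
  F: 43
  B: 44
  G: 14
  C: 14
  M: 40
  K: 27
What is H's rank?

6

Sorted (descending): 44, 43, 40, 40, 27, 17, 17, 14, 14, 14
The 2 values of 40 occupy positions 3–4 → each gets rank 3.
The 2 values of 17 occupy positions 6–7 → each gets rank 6.
The 3 values of 14 occupy positions 8–10 → each gets rank 8.
H has value 17 → rank 6.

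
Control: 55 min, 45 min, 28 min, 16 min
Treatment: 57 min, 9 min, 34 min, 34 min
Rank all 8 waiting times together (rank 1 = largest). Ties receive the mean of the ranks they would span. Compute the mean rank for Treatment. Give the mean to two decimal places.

Sorted (descending): 57, 55, 45, 34, 34, 28, 16, 9
The 2 values of 34 occupy positions 4–5 → average rank (4+5)/2 = 4.5.
Treatment values → pooled ranks: 57→1, 9→8, 34→4.5, 34→4.5
Mean rank = (1 + 8 + 4.5 + 4.5) / 4 = 4.50

4.50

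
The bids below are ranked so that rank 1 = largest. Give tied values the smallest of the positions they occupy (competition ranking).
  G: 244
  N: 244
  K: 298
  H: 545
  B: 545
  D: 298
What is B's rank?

1

Sorted (descending): 545, 545, 298, 298, 244, 244
The 2 values of 545 occupy positions 1–2 → each gets rank 1.
The 2 values of 298 occupy positions 3–4 → each gets rank 3.
The 2 values of 244 occupy positions 5–6 → each gets rank 5.
B has value 545 → rank 1.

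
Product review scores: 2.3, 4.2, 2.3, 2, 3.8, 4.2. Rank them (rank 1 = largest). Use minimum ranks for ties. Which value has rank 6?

Sorted (descending): 4.2, 4.2, 3.8, 2.3, 2.3, 2
The 2 values of 4.2 occupy positions 1–2 → each gets rank 1.
The 2 values of 2.3 occupy positions 4–5 → each gets rank 4.
Rank 6 → value 2.

2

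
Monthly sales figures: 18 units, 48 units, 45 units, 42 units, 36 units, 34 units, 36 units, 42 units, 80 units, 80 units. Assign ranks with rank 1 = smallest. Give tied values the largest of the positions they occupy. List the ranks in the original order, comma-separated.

1, 8, 7, 6, 4, 2, 4, 6, 10, 10

Sorted (ascending): 18, 34, 36, 36, 42, 42, 45, 48, 80, 80
The 2 values of 36 occupy positions 3–4 → each gets rank 4.
The 2 values of 42 occupy positions 5–6 → each gets rank 6.
The 2 values of 80 occupy positions 9–10 → each gets rank 10.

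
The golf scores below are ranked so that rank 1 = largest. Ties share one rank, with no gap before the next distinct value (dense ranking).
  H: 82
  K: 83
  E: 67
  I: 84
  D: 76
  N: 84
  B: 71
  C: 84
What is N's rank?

Sorted (descending): 84, 84, 84, 83, 82, 76, 71, 67
The 3 values of 84 share dense rank 1.
Remaining distinct values take the next consecutive integers.
N has value 84 → rank 1.

1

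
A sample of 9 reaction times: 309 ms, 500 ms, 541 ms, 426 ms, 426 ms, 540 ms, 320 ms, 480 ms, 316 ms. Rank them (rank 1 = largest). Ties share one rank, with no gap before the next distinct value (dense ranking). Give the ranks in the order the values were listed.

8, 3, 1, 5, 5, 2, 6, 4, 7

Sorted (descending): 541, 540, 500, 480, 426, 426, 320, 316, 309
The 2 values of 426 share dense rank 5.
Remaining distinct values take the next consecutive integers.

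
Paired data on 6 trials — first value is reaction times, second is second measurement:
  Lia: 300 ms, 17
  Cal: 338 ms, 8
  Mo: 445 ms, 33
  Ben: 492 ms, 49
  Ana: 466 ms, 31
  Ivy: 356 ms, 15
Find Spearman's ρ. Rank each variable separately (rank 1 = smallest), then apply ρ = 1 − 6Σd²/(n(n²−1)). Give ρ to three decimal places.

Ranks of variable 1: 1, 2, 4, 6, 5, 3
Ranks of variable 2: 3, 1, 5, 6, 4, 2
d = r₁ − r₂: -2, 1, -1, 0, 1, 1
d²: 4, 1, 1, 0, 1, 1; Σd² = 8
ρ = 1 − 6·8/(6·35) = 1 − 48/210 = 0.771

0.771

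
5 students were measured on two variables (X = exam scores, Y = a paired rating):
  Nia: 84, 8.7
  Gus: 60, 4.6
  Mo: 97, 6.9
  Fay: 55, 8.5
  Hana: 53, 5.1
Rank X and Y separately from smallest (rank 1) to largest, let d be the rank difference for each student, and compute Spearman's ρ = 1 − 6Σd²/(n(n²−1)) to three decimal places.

0.300

Ranks of variable 1: 4, 3, 5, 2, 1
Ranks of variable 2: 5, 1, 3, 4, 2
d = r₁ − r₂: -1, 2, 2, -2, -1
d²: 1, 4, 4, 4, 1; Σd² = 14
ρ = 1 − 6·14/(5·24) = 1 − 84/120 = 0.300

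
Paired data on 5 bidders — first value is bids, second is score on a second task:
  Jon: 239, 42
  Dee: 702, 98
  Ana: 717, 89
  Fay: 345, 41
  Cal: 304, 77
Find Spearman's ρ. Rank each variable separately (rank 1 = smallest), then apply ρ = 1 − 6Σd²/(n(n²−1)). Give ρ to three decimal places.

0.600

Ranks of variable 1: 1, 4, 5, 3, 2
Ranks of variable 2: 2, 5, 4, 1, 3
d = r₁ − r₂: -1, -1, 1, 2, -1
d²: 1, 1, 1, 4, 1; Σd² = 8
ρ = 1 − 6·8/(5·24) = 1 − 48/120 = 0.600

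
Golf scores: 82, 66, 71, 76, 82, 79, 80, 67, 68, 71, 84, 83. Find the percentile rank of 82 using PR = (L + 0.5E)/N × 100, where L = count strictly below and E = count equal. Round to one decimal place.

N = 12.
Strictly below 82: 8. Equal to 82: 2.
PR = (8 + 0.5·2)/12 × 100 = 75.0

75.0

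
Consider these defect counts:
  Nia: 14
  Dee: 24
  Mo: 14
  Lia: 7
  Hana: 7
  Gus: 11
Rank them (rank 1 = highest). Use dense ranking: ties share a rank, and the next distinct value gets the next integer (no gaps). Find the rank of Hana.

4

Sorted (descending): 24, 14, 14, 11, 7, 7
The 2 values of 14 share dense rank 2.
The 2 values of 7 share dense rank 4.
Remaining distinct values take the next consecutive integers.
Hana has value 7 → rank 4.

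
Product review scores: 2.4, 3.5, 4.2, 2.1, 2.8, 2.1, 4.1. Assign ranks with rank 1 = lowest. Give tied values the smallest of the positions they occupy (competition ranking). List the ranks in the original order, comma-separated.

Sorted (ascending): 2.1, 2.1, 2.4, 2.8, 3.5, 4.1, 4.2
The 2 values of 2.1 occupy positions 1–2 → each gets rank 1.

3, 5, 7, 1, 4, 1, 6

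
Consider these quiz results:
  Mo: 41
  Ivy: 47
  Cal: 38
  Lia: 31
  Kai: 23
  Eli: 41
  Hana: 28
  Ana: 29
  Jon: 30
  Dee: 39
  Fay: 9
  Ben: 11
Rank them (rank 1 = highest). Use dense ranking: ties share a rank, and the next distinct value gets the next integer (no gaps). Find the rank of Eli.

2

Sorted (descending): 47, 41, 41, 39, 38, 31, 30, 29, 28, 23, 11, 9
The 2 values of 41 share dense rank 2.
Remaining distinct values take the next consecutive integers.
Eli has value 41 → rank 2.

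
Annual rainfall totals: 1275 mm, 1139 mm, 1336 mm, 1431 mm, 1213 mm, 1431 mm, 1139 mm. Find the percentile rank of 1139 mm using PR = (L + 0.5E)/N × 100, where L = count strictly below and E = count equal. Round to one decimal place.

N = 7.
Strictly below 1139: 0. Equal to 1139: 2.
PR = (0 + 0.5·2)/7 × 100 = 14.3

14.3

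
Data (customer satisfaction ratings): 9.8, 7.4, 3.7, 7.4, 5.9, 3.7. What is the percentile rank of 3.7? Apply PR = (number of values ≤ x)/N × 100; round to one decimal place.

N = 6.
Strictly below 3.7: 0. Equal to 3.7: 2.
PR = 2/6 × 100 = 33.3

33.3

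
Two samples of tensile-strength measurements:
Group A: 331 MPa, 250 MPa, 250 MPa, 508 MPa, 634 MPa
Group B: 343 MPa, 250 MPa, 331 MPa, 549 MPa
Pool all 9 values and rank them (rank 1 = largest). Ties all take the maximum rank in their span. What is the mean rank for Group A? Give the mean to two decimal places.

Sorted (descending): 634, 549, 508, 343, 331, 331, 250, 250, 250
The 2 values of 331 occupy positions 5–6 → each gets rank 6.
The 3 values of 250 occupy positions 7–9 → each gets rank 9.
Group A values → pooled ranks: 331→6, 250→9, 250→9, 508→3, 634→1
Mean rank = (6 + 9 + 9 + 3 + 1) / 5 = 5.60

5.60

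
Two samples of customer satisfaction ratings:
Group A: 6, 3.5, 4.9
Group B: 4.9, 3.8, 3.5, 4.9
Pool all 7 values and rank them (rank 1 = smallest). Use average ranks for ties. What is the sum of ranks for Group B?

14.5

Sorted (ascending): 3.5, 3.5, 3.8, 4.9, 4.9, 4.9, 6
The 2 values of 3.5 occupy positions 1–2 → average rank (1+2)/2 = 1.5.
The 3 values of 4.9 occupy positions 4–6 → average rank 5.
Group B values → pooled ranks: 4.9→5, 3.8→3, 3.5→1.5, 4.9→5
Rank sum = 5 + 3 + 1.5 + 5 = 14.5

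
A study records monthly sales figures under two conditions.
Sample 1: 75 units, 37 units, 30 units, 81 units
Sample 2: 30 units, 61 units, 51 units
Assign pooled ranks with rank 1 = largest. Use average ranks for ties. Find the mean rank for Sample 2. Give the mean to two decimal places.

Sorted (descending): 81, 75, 61, 51, 37, 30, 30
The 2 values of 30 occupy positions 6–7 → average rank (6+7)/2 = 6.5.
Sample 2 values → pooled ranks: 30→6.5, 61→3, 51→4
Mean rank = (6.5 + 3 + 4) / 3 = 4.50

4.50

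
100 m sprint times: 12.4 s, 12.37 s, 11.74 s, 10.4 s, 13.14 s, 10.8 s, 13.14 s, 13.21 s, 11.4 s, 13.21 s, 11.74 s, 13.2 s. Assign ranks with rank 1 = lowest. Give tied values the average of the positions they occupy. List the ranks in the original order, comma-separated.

7, 6, 4.5, 1, 8.5, 2, 8.5, 11.5, 3, 11.5, 4.5, 10

Sorted (ascending): 10.4, 10.8, 11.4, 11.74, 11.74, 12.37, 12.4, 13.14, 13.14, 13.2, 13.21, 13.21
The 2 values of 11.74 occupy positions 4–5 → average rank (4+5)/2 = 4.5.
The 2 values of 13.14 occupy positions 8–9 → average rank (8+9)/2 = 8.5.
The 2 values of 13.21 occupy positions 11–12 → average rank (11+12)/2 = 11.5.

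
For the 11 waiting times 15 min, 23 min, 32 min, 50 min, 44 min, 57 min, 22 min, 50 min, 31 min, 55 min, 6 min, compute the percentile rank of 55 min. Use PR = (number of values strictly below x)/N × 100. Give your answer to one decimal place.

81.8

N = 11.
Strictly below 55: 9. Equal to 55: 1.
PR = 9/11 × 100 = 81.8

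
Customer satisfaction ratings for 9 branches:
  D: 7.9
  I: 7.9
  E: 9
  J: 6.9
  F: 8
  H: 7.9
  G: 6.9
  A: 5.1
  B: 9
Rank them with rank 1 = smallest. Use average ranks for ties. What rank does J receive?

Sorted (ascending): 5.1, 6.9, 6.9, 7.9, 7.9, 7.9, 8, 9, 9
The 2 values of 6.9 occupy positions 2–3 → average rank (2+3)/2 = 2.5.
The 3 values of 7.9 occupy positions 4–6 → average rank 5.
The 2 values of 9 occupy positions 8–9 → average rank (8+9)/2 = 8.5.
J has value 6.9 → rank 2.5.

2.5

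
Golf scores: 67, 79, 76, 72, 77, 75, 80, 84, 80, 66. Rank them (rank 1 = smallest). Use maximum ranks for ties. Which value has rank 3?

72

Sorted (ascending): 66, 67, 72, 75, 76, 77, 79, 80, 80, 84
The 2 values of 80 occupy positions 8–9 → each gets rank 9.
Rank 3 → value 72.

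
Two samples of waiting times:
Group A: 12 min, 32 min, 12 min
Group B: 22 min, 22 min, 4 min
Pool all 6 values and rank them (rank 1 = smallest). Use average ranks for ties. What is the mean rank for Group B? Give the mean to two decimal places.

3.33

Sorted (ascending): 4, 12, 12, 22, 22, 32
The 2 values of 12 occupy positions 2–3 → average rank (2+3)/2 = 2.5.
The 2 values of 22 occupy positions 4–5 → average rank (4+5)/2 = 4.5.
Group B values → pooled ranks: 22→4.5, 22→4.5, 4→1
Mean rank = (4.5 + 4.5 + 1) / 3 = 3.33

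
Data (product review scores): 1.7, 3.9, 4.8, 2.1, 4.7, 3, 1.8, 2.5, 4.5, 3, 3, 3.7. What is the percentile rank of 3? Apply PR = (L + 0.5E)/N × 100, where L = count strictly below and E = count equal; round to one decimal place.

N = 12.
Strictly below 3: 4. Equal to 3: 3.
PR = (4 + 0.5·3)/12 × 100 = 45.8

45.8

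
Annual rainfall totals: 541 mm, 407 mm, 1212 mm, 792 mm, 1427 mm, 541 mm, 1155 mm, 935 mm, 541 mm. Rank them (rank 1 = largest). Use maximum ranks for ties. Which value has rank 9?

Sorted (descending): 1427, 1212, 1155, 935, 792, 541, 541, 541, 407
The 3 values of 541 occupy positions 6–8 → each gets rank 8.
Rank 9 → value 407.

407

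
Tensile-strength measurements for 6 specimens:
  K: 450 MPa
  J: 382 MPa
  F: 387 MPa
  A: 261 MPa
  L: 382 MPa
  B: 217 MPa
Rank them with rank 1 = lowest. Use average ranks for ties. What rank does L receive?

Sorted (ascending): 217, 261, 382, 382, 387, 450
The 2 values of 382 occupy positions 3–4 → average rank (3+4)/2 = 3.5.
L has value 382 MPa → rank 3.5.

3.5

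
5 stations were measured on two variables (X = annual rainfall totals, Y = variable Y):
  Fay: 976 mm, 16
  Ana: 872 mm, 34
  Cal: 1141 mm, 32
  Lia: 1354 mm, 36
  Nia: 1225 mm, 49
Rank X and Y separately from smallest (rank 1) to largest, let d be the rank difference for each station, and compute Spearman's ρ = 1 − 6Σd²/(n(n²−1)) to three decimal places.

0.600

Ranks of variable 1: 2, 1, 3, 5, 4
Ranks of variable 2: 1, 3, 2, 4, 5
d = r₁ − r₂: 1, -2, 1, 1, -1
d²: 1, 4, 1, 1, 1; Σd² = 8
ρ = 1 − 6·8/(5·24) = 1 − 48/120 = 0.600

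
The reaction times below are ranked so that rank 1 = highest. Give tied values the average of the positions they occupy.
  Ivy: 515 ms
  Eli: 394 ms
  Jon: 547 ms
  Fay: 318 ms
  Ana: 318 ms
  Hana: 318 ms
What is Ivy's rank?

2

Sorted (descending): 547, 515, 394, 318, 318, 318
The 3 values of 318 occupy positions 4–6 → average rank 5.
Ivy has value 515 ms → rank 2.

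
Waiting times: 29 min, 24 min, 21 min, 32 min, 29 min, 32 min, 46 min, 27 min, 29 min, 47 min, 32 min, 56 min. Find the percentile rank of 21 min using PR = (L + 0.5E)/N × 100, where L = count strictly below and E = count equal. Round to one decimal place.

N = 12.
Strictly below 21: 0. Equal to 21: 1.
PR = (0 + 0.5·1)/12 × 100 = 4.2

4.2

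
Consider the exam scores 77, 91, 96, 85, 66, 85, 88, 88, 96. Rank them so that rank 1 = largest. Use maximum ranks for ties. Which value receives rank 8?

Sorted (descending): 96, 96, 91, 88, 88, 85, 85, 77, 66
The 2 values of 96 occupy positions 1–2 → each gets rank 2.
The 2 values of 88 occupy positions 4–5 → each gets rank 5.
The 2 values of 85 occupy positions 6–7 → each gets rank 7.
Rank 8 → value 77.

77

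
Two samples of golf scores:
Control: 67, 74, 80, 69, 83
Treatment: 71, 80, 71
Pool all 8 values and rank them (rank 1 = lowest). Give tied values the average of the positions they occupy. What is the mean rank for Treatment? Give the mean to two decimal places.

Sorted (ascending): 67, 69, 71, 71, 74, 80, 80, 83
The 2 values of 71 occupy positions 3–4 → average rank (3+4)/2 = 3.5.
The 2 values of 80 occupy positions 6–7 → average rank (6+7)/2 = 6.5.
Treatment values → pooled ranks: 71→3.5, 80→6.5, 71→3.5
Mean rank = (3.5 + 6.5 + 3.5) / 3 = 4.50

4.50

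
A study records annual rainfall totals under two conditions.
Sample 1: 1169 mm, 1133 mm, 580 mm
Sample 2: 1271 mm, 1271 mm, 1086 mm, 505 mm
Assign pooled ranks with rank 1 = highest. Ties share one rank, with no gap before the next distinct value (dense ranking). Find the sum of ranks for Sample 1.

Sorted (descending): 1271, 1271, 1169, 1133, 1086, 580, 505
The 2 values of 1271 share dense rank 1.
Remaining distinct values take the next consecutive integers.
Sample 1 values → pooled ranks: 1169→2, 1133→3, 580→5
Rank sum = 2 + 3 + 5 = 10

10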